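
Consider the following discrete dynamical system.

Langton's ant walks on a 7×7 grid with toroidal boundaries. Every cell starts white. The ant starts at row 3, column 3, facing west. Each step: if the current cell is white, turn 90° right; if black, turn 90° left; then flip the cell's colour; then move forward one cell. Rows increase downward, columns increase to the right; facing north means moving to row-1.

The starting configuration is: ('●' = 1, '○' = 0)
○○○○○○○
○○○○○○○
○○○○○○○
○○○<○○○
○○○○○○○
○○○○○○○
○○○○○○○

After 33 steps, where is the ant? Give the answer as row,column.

t=0: ○○○○○○○
○○○○○○○
○○○○○○○
○○○<○○○
○○○○○○○
○○○○○○○
○○○○○○○
t=1: ○○○○○○○
○○○○○○○
○○○^○○○
○○○●○○○
○○○○○○○
○○○○○○○
○○○○○○○
t=2: ○○○○○○○
○○○○○○○
○○○●>○○
○○○●○○○
○○○○○○○
○○○○○○○
○○○○○○○
t=3: ○○○○○○○
○○○○○○○
○○○●●○○
○○○●v○○
○○○○○○○
○○○○○○○
○○○○○○○
t=4: ○○○○○○○
○○○○○○○
○○○●●○○
○○○<●○○
○○○○○○○
○○○○○○○
○○○○○○○
t=5: ○○○○○○○
○○○○○○○
○○○●●○○
○○○○●○○
○○○v○○○
○○○○○○○
○○○○○○○
t=6: ○○○○○○○
○○○○○○○
○○○●●○○
○○○○●○○
○○<●○○○
○○○○○○○
○○○○○○○
t=7: ○○○○○○○
○○○○○○○
○○○●●○○
○○^○●○○
○○●●○○○
○○○○○○○
○○○○○○○
t=8: ○○○○○○○
○○○○○○○
○○○●●○○
○○●>●○○
○○●●○○○
○○○○○○○
○○○○○○○
t=9: ○○○○○○○
○○○○○○○
○○○●●○○
○○●●●○○
○○●v○○○
○○○○○○○
○○○○○○○
t=10: ○○○○○○○
○○○○○○○
○○○●●○○
○○●●●○○
○○●○>○○
○○○○○○○
○○○○○○○
t=11: ○○○○○○○
○○○○○○○
○○○●●○○
○○●●●○○
○○●○●○○
○○○○v○○
○○○○○○○
t=12: ○○○○○○○
○○○○○○○
○○○●●○○
○○●●●○○
○○●○●○○
○○○<●○○
○○○○○○○
t=13: ○○○○○○○
○○○○○○○
○○○●●○○
○○●●●○○
○○●^●○○
○○○●●○○
○○○○○○○
t=14: ○○○○○○○
○○○○○○○
○○○●●○○
○○●●●○○
○○●●>○○
○○○●●○○
○○○○○○○
t=15: ○○○○○○○
○○○○○○○
○○○●●○○
○○●●^○○
○○●●○○○
○○○●●○○
○○○○○○○
t=16: ○○○○○○○
○○○○○○○
○○○●●○○
○○●<○○○
○○●●○○○
○○○●●○○
○○○○○○○
t=17: ○○○○○○○
○○○○○○○
○○○●●○○
○○●○○○○
○○●v○○○
○○○●●○○
○○○○○○○
t=18: ○○○○○○○
○○○○○○○
○○○●●○○
○○●○○○○
○○●○>○○
○○○●●○○
○○○○○○○
t=19: ○○○○○○○
○○○○○○○
○○○●●○○
○○●○○○○
○○●○●○○
○○○●v○○
○○○○○○○
t=20: ○○○○○○○
○○○○○○○
○○○●●○○
○○●○○○○
○○●○●○○
○○○●○>○
○○○○○○○
t=21: ○○○○○○○
○○○○○○○
○○○●●○○
○○●○○○○
○○●○●○○
○○○●○●○
○○○○○v○
t=22: ○○○○○○○
○○○○○○○
○○○●●○○
○○●○○○○
○○●○●○○
○○○●○●○
○○○○<●○
t=23: ○○○○○○○
○○○○○○○
○○○●●○○
○○●○○○○
○○●○●○○
○○○●^●○
○○○○●●○
t=24: ○○○○○○○
○○○○○○○
○○○●●○○
○○●○○○○
○○●○●○○
○○○●●>○
○○○○●●○
t=25: ○○○○○○○
○○○○○○○
○○○●●○○
○○●○○○○
○○●○●^○
○○○●●○○
○○○○●●○
t=26: ○○○○○○○
○○○○○○○
○○○●●○○
○○●○○○○
○○●○●●>
○○○●●○○
○○○○●●○
t=27: ○○○○○○○
○○○○○○○
○○○●●○○
○○●○○○○
○○●○●●●
○○○●●○v
○○○○●●○
t=28: ○○○○○○○
○○○○○○○
○○○●●○○
○○●○○○○
○○●○●●●
○○○●●<●
○○○○●●○
t=29: ○○○○○○○
○○○○○○○
○○○●●○○
○○●○○○○
○○●○●^●
○○○●●●●
○○○○●●○
t=30: ○○○○○○○
○○○○○○○
○○○●●○○
○○●○○○○
○○●○<○●
○○○●●●●
○○○○●●○
t=31: ○○○○○○○
○○○○○○○
○○○●●○○
○○●○○○○
○○●○○○●
○○○●v●●
○○○○●●○
t=32: ○○○○○○○
○○○○○○○
○○○●●○○
○○●○○○○
○○●○○○●
○○○●○>●
○○○○●●○
t=33: ○○○○○○○
○○○○○○○
○○○●●○○
○○●○○○○
○○●○○^●
○○○●○○●
○○○○●●○

4,5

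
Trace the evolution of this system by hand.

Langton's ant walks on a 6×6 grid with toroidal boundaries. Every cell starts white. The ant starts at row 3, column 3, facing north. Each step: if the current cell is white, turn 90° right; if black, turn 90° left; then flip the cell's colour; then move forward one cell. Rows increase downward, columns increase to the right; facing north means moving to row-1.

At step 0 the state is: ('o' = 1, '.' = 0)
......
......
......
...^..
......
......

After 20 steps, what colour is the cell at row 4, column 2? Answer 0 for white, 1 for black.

k=0  ......
......
......
...^..
......
......
k=1  ......
......
......
...o>.
......
......
k=2  ......
......
......
...oo.
....v.
......
k=3  ......
......
......
...oo.
...<o.
......
k=4  ......
......
......
...^o.
...oo.
......
k=5  ......
......
......
..<.o.
...oo.
......
k=6  ......
......
..^...
..o.o.
...oo.
......
k=7  ......
......
..o>..
..o.o.
...oo.
......
k=8  ......
......
..oo..
..ovo.
...oo.
......
k=9  ......
......
..oo..
..<oo.
...oo.
......
k=10  ......
......
..oo..
...oo.
..voo.
......
k=11  ......
......
..oo..
...oo.
.<ooo.
......
k=12  ......
......
..oo..
.^.oo.
.oooo.
......
k=13  ......
......
..oo..
.o>oo.
.oooo.
......
k=14  ......
......
..oo..
.oooo.
.ovoo.
......
k=15  ......
......
..oo..
.oooo.
.o.>o.
......
k=16  ......
......
..oo..
.oo^o.
.o..o.
......
k=17  ......
......
..oo..
.o<.o.
.o..o.
......
k=18  ......
......
..oo..
.o..o.
.ov.o.
......
k=19  ......
......
..oo..
.o..o.
.<o.o.
......
k=20  ......
......
..oo..
.o..o.
..o.o.
.v....

1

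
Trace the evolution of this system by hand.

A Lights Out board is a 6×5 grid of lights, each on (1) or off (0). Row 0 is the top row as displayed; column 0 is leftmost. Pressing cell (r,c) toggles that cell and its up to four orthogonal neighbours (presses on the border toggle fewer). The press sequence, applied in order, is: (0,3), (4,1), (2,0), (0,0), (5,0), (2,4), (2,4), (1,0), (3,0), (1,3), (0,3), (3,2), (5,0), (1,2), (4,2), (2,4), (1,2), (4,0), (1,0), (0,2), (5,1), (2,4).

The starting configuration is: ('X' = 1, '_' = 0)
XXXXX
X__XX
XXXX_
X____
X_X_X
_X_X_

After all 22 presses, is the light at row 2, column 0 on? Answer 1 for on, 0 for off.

1

[0] XXXXX
X__XX
XXXX_
X____
X_X_X
_X_X_
[1] XX___
X___X
XXXX_
X____
X_X_X
_X_X_
[2] XX___
X___X
XXXX_
XX___
_X__X
___X_
[3] XX___
____X
__XX_
_X___
_X__X
___X_
[4] _____
X___X
__XX_
_X___
_X__X
___X_
[5] _____
X___X
__XX_
_X___
XX__X
XX_X_
[6] _____
X____
__X_X
_X__X
XX__X
XX_X_
[7] _____
X___X
__XX_
_X___
XX__X
XX_X_
[8] X____
_X__X
X_XX_
_X___
XX__X
XX_X_
[9] X____
_X__X
__XX_
X____
_X__X
XX_X_
[10] X__X_
_XXX_
__X__
X____
_X__X
XX_X_
[11] X_X_X
_XX__
__X__
X____
_X__X
XX_X_
[12] X_X_X
_XX__
_____
XXXX_
_XX_X
XX_X_
[13] X_X_X
_XX__
_____
XXXX_
XXX_X
___X_
[14] X___X
___X_
__X__
XXXX_
XXX_X
___X_
[15] X___X
___X_
__X__
XX_X_
X__XX
__XX_
[16] X___X
___XX
__XXX
XX_XX
X__XX
__XX_
[17] X_X_X
_XX_X
___XX
XX_XX
X__XX
__XX_
[18] X_X_X
_XX_X
___XX
_X_XX
_X_XX
X_XX_
[19] __X_X
X_X_X
X__XX
_X_XX
_X_XX
X_XX_
[20] _X_XX
X___X
X__XX
_X_XX
_X_XX
X_XX_
[21] _X_XX
X___X
X__XX
_X_XX
___XX
_X_X_
[22] _X_XX
X____
X____
_X_X_
___XX
_X_X_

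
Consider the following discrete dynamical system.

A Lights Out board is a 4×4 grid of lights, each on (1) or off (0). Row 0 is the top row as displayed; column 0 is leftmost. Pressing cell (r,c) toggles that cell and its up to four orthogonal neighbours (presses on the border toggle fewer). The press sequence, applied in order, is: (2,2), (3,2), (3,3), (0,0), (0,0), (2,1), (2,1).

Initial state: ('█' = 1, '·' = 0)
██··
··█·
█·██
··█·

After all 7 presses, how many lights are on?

step 0: ██··
··█·
█·██
··█·
step 1: ██··
····
██··
····
step 2: ██··
····
███·
·███
step 3: ██··
····
████
·█··
step 4: ····
█···
████
·█··
step 5: ██··
····
████
·█··
step 6: ██··
·█··
···█
····
step 7: ██··
····
████
·█··

7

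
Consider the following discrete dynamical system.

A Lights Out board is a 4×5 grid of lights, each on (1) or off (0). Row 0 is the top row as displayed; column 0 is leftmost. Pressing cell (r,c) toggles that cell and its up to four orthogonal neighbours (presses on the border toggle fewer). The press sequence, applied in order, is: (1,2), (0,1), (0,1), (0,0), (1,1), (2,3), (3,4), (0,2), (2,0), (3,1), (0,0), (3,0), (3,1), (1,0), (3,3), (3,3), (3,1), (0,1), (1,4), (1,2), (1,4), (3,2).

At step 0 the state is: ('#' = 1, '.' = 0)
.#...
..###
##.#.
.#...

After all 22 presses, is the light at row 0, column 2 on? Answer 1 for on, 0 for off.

0

step 0: .#...
..###
##.#.
.#...
step 1: .##..
.#..#
####.
.#...
step 2: #....
....#
####.
.#...
step 3: .##..
.#..#
####.
.#...
step 4: #.#..
##..#
####.
.#...
step 5: ###..
..#.#
#.##.
.#...
step 6: ###..
..###
#...#
.#.#.
step 7: ###..
..###
#....
.#..#
step 8: #..#.
...##
#....
.#..#
step 9: #..#.
#..##
.#...
##..#
step 10: #..#.
#..##
.....
..#.#
step 11: .#.#.
...##
.....
..#.#
step 12: .#.#.
...##
#....
###.#
step 13: .#.#.
...##
##...
....#
step 14: ##.#.
##.##
.#...
....#
step 15: ##.#.
##.##
.#.#.
..##.
step 16: ##.#.
##.##
.#...
....#
step 17: ##.#.
##.##
.....
###.#
step 18: ..##.
#..##
.....
###.#
step 19: ..###
#....
....#
###.#
step 20: ...##
####.
..#.#
###.#
step 21: ...#.
###.#
..#..
###.#
step 22: ...#.
###.#
.....
#..##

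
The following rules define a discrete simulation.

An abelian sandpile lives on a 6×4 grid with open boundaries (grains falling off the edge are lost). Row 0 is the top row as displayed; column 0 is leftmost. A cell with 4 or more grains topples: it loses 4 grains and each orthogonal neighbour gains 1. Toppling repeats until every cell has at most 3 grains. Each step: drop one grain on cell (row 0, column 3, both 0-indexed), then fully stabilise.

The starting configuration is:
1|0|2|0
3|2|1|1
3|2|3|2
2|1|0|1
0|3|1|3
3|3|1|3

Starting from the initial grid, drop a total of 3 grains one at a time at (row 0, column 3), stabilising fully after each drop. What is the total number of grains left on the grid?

44

k=0  1|0|2|0
3|2|1|1
3|2|3|2
2|1|0|1
0|3|1|3
3|3|1|3
k=1  1|0|2|1
3|2|1|1
3|2|3|2
2|1|0|1
0|3|1|3
3|3|1|3
k=2  1|0|2|2
3|2|1|1
3|2|3|2
2|1|0|1
0|3|1|3
3|3|1|3
k=3  1|0|2|3
3|2|1|1
3|2|3|2
2|1|0|1
0|3|1|3
3|3|1|3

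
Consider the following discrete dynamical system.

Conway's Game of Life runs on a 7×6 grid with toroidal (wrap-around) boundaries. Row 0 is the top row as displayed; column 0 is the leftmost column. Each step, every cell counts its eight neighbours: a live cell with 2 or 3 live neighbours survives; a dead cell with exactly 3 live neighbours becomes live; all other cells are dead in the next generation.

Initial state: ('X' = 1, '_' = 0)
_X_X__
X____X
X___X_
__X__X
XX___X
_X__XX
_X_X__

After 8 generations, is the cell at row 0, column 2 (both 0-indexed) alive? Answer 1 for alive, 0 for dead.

t=0: _X_X__
X____X
X___X_
__X__X
XX___X
_X__XX
_X_X__
t=1: _X__X_
XX__XX
XX__X_
____X_
_XX___
_X__XX
_X_X__
t=2: _X_XX_
__XXX_
_X_XX_
X_XX_X
XXXXXX
_X_XX_
_X_X_X
t=3: XX___X
_X___X
XX____
______
______
______
_X___X
t=4: _XX_XX
__X__X
XX____
______
______
______
_X___X
t=5: _XXXXX
__XXXX
XX____
______
______
______
_XX_XX
t=6: ______
______
XXXXXX
______
______
______
_X___X
t=7: ______
XXXXXX
XXXXXX
XXXXXX
______
______
______
t=8: XXXXXX
______
______
______
XXXXXX
______
______

1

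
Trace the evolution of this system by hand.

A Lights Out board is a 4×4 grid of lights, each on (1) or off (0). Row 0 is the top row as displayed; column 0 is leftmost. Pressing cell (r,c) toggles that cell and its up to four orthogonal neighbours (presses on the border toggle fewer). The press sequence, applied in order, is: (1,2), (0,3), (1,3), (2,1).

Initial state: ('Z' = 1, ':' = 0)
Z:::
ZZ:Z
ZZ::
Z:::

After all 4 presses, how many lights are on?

6

0) Z:::
ZZ:Z
ZZ::
Z:::
1) Z:Z:
Z:Z:
ZZZ:
Z:::
2) Z::Z
Z:ZZ
ZZZ:
Z:::
3) Z:::
Z:::
ZZZZ
Z:::
4) Z:::
ZZ::
:::Z
ZZ::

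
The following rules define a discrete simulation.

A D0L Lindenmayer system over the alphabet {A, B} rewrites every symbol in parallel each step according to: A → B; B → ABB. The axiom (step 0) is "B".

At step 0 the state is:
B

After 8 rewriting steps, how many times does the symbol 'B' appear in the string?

[0] B
[1] ABB
[2] BABBABB
[3] ABBBABBABBBABBABB
[4] BABBABBABBBABBABBBABBABBABBBABBABBBABBABB
[5] ABBBABBABBBABBABBBABBABBABBBABBABBBABBABBABBBABBABBBABBABBBABBABBABBBABBABBBABBABBABBBABBABBBABBABB
[6] BABBABBABBBABBABBBABBABBABBBABBABBBABBABBABBBABBABBBABBABB…ABBBABBABBBABBABBBABBABBABBBABBABBBABBABBABBBABBABBBABBABB  (len 239)
[7] ABBBABBABBBABBABBBABBABBABBBABBABBBABBABBABBBABBABBBABBABB…ABBBABBABBBABBABBBABBABBABBBABBABBBABBABBABBBABBABBBABBABB  (len 577)
[8] BABBABBABBBABBABBBABBABBABBBABBABBBABBABBABBBABBABBBABBABB…ABBBABBABBBABBABBBABBABBABBBABBABBBABBABBABBBABBABBBABBABB  (len 1393)

985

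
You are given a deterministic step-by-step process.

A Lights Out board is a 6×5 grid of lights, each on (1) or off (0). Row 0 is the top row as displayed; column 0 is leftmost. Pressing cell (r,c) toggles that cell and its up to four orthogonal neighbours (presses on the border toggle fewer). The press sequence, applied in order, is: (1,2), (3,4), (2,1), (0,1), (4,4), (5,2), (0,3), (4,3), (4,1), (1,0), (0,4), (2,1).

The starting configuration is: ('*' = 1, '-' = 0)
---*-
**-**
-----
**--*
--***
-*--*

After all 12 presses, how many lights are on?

[0] ---*-
**-**
-----
**--*
--***
-*--*
[1] --**-
*-*-*
--*--
**--*
--***
-*--*
[2] --**-
*-*-*
--*-*
**-*-
--**-
-*--*
[3] --**-
***-*
**--*
*--*-
--**-
-*--*
[4] **-*-
*-*-*
**--*
*--*-
--**-
-*--*
[5] **-*-
*-*-*
**--*
*--**
--*-*
-*---
[6] **-*-
*-*-*
**--*
*--**
----*
--**-
[7] ***-*
*-***
**--*
*--**
----*
--**-
[8] ***-*
*-***
**--*
*---*
--**-
--*--
[9] ***-*
*-***
**--*
**--*
**-*-
-**--
[10] -**-*
-****
-*--*
**--*
**-*-
-**--
[11] -***-
-***-
-*--*
**--*
**-*-
-**--
[12] -***-
--**-
*-*-*
*---*
**-*-
-**--

15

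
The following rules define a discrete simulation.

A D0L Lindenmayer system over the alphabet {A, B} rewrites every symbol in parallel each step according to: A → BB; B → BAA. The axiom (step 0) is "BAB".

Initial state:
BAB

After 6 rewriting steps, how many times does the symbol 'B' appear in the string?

[0] BAB
[1] BAABBBAA
[2] BAABBBBBAABAABAABBBB
[3] BAABBBBBAABAABAABAABAABBBBBAABBBBBAABBBBBAABAABAABAA
[4] BAABBBBBAABAABAABAABAABBBBBAABBBBBAABBBBBAABBBBBAABBBBBAAB…AABAABAABAABAABBBBBAABAABAABAABAABBBBBAABBBBBAABBBBBAABBBB  (len 132)
[5] BAABBBBBAABAABAABAABAABBBBBAABBBBBAABBBBBAABBBBBAABBBBBAAB…ABAABBBBBAABAABAABAABAABBBBBAABAABAABAABAABBBBBAABAABAABAA  (len 340)
[6] BAABBBBBAABAABAABAABAABBBBBAABBBBBAABBBBBAABBBBBAABBBBBAAB…BBBBBAABBBBBAABBBBBAABAABAABAABAABBBBBAABBBBBAABBBBBAABBBB  (len 868)

492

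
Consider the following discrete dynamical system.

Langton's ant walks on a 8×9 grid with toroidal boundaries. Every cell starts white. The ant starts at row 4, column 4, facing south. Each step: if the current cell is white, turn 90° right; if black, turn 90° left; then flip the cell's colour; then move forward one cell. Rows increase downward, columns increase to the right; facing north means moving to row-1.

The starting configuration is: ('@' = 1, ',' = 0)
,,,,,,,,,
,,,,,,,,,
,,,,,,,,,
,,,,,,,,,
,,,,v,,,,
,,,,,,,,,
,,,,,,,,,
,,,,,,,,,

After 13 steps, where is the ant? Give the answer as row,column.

gen 0: ,,,,,,,,,
,,,,,,,,,
,,,,,,,,,
,,,,,,,,,
,,,,v,,,,
,,,,,,,,,
,,,,,,,,,
,,,,,,,,,
gen 1: ,,,,,,,,,
,,,,,,,,,
,,,,,,,,,
,,,,,,,,,
,,,<@,,,,
,,,,,,,,,
,,,,,,,,,
,,,,,,,,,
gen 2: ,,,,,,,,,
,,,,,,,,,
,,,,,,,,,
,,,^,,,,,
,,,@@,,,,
,,,,,,,,,
,,,,,,,,,
,,,,,,,,,
gen 3: ,,,,,,,,,
,,,,,,,,,
,,,,,,,,,
,,,@>,,,,
,,,@@,,,,
,,,,,,,,,
,,,,,,,,,
,,,,,,,,,
gen 4: ,,,,,,,,,
,,,,,,,,,
,,,,,,,,,
,,,@@,,,,
,,,@v,,,,
,,,,,,,,,
,,,,,,,,,
,,,,,,,,,
gen 5: ,,,,,,,,,
,,,,,,,,,
,,,,,,,,,
,,,@@,,,,
,,,@,>,,,
,,,,,,,,,
,,,,,,,,,
,,,,,,,,,
gen 6: ,,,,,,,,,
,,,,,,,,,
,,,,,,,,,
,,,@@,,,,
,,,@,@,,,
,,,,,v,,,
,,,,,,,,,
,,,,,,,,,
gen 7: ,,,,,,,,,
,,,,,,,,,
,,,,,,,,,
,,,@@,,,,
,,,@,@,,,
,,,,<@,,,
,,,,,,,,,
,,,,,,,,,
gen 8: ,,,,,,,,,
,,,,,,,,,
,,,,,,,,,
,,,@@,,,,
,,,@^@,,,
,,,,@@,,,
,,,,,,,,,
,,,,,,,,,
gen 9: ,,,,,,,,,
,,,,,,,,,
,,,,,,,,,
,,,@@,,,,
,,,@@>,,,
,,,,@@,,,
,,,,,,,,,
,,,,,,,,,
gen 10: ,,,,,,,,,
,,,,,,,,,
,,,,,,,,,
,,,@@^,,,
,,,@@,,,,
,,,,@@,,,
,,,,,,,,,
,,,,,,,,,
gen 11: ,,,,,,,,,
,,,,,,,,,
,,,,,,,,,
,,,@@@>,,
,,,@@,,,,
,,,,@@,,,
,,,,,,,,,
,,,,,,,,,
gen 12: ,,,,,,,,,
,,,,,,,,,
,,,,,,,,,
,,,@@@@,,
,,,@@,v,,
,,,,@@,,,
,,,,,,,,,
,,,,,,,,,
gen 13: ,,,,,,,,,
,,,,,,,,,
,,,,,,,,,
,,,@@@@,,
,,,@@<@,,
,,,,@@,,,
,,,,,,,,,
,,,,,,,,,

4,5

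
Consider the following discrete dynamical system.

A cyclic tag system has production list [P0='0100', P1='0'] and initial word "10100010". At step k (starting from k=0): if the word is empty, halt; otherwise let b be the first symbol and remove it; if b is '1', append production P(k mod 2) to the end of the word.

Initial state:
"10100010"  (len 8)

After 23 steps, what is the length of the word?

step 0: "10100010"  (len 8)
step 1: "01000100100"  (len 11)
step 2: "1000100100"  (len 10)
step 3: "0001001000100"  (len 13)
step 4: "001001000100"  (len 12)
step 5: "01001000100"  (len 11)
step 6: "1001000100"  (len 10)
step 7: "0010001000100"  (len 13)
step 8: "010001000100"  (len 12)
step 9: "10001000100"  (len 11)
step 10: "00010001000"  (len 11)
step 11: "0010001000"  (len 10)
step 12: "010001000"  (len 9)
step 13: "10001000"  (len 8)
step 14: "00010000"  (len 8)
step 15: "0010000"  (len 7)
step 16: "010000"  (len 6)
step 17: "10000"  (len 5)
step 18: "00000"  (len 5)
step 19: "0000"  (len 4)
step 20: "000"  (len 3)
step 21: "00"  (len 2)
step 22: "0"  (len 1)
step 23: (halted — word empty)

0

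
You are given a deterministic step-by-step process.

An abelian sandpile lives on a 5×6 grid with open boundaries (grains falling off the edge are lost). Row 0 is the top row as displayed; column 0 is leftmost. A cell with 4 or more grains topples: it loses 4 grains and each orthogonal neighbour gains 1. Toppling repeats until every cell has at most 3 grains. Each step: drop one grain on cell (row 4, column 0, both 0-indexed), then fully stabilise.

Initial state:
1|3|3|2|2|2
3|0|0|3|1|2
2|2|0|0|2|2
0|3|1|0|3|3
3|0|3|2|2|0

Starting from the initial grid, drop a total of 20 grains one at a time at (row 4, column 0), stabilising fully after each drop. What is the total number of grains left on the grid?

0) 1|3|3|2|2|2
3|0|0|3|1|2
2|2|0|0|2|2
0|3|1|0|3|3
3|0|3|2|2|0
1) 1|3|3|2|2|2
3|0|0|3|1|2
2|2|0|0|2|2
1|3|1|0|3|3
0|1|3|2|2|0
2) 1|3|3|2|2|2
3|0|0|3|1|2
2|2|0|0|2|2
1|3|1|0|3|3
1|1|3|2|2|0
3) 1|3|3|2|2|2
3|0|0|3|1|2
2|2|0|0|2|2
1|3|1|0|3|3
2|1|3|2|2|0
4) 1|3|3|2|2|2
3|0|0|3|1|2
2|2|0|0|2|2
1|3|1|0|3|3
3|1|3|2|2|0
5) 1|3|3|2|2|2
3|0|0|3|1|2
2|2|0|0|2|2
2|3|1|0|3|3
0|2|3|2|2|0
6) 1|3|3|2|2|2
3|0|0|3|1|2
2|2|0|0|2|2
2|3|1|0|3|3
1|2|3|2|2|0
7) 1|3|3|2|2|2
3|0|0|3|1|2
2|2|0|0|2|2
2|3|1|0|3|3
2|2|3|2|2|0
8) 1|3|3|2|2|2
3|0|0|3|1|2
2|2|0|0|2|2
2|3|1|0|3|3
3|2|3|2|2|0
9) 1|3|3|2|2|2
3|0|0|3|1|2
2|2|0|0|2|2
3|3|1|0|3|3
0|3|3|2|2|0
10) 1|3|3|2|2|2
3|0|0|3|1|2
2|2|0|0|2|2
3|3|1|0|3|3
1|3|3|2|2|0
11) 1|3|3|2|2|2
3|0|0|3|1|2
2|2|0|0|2|2
3|3|1|0|3|3
2|3|3|2|2|0
12) 1|3|3|2|2|2
3|0|0|3|1|2
2|2|0|0|2|2
3|3|1|0|3|3
3|3|3|2|2|0
13) 1|3|3|2|2|2
3|0|0|3|1|2
3|3|0|0|2|2
1|1|3|0|3|3
2|2|0|3|2|0
14) 1|3|3|2|2|2
3|0|0|3|1|2
3|3|0|0|2|2
1|1|3|0|3|3
3|2|0|3|2|0
15) 1|3|3|2|2|2
3|0|0|3|1|2
3|3|0|0|2|2
2|1|3|0|3|3
0|3|0|3|2|0
16) 1|3|3|2|2|2
3|0|0|3|1|2
3|3|0|0|2|2
2|1|3|0|3|3
1|3|0|3|2|0
17) 1|3|3|2|2|2
3|0|0|3|1|2
3|3|0|0|2|2
2|1|3|0|3|3
2|3|0|3|2|0
18) 1|3|3|2|2|2
3|0|0|3|1|2
3|3|0|0|2|2
2|1|3|0|3|3
3|3|0|3|2|0
19) 1|3|3|2|2|2
3|0|0|3|1|2
3|3|0|0|2|2
3|2|3|0|3|3
1|0|1|3|2|0
20) 1|3|3|2|2|2
3|0|0|3|1|2
3|3|0|0|2|2
3|2|3|0|3|3
2|0|1|3|2|0

54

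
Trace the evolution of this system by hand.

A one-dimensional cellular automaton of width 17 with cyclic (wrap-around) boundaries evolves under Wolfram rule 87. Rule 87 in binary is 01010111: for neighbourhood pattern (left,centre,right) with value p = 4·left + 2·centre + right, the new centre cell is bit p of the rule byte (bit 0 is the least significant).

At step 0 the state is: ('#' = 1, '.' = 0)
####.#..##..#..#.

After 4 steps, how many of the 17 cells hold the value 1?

6

gen 0: ####.#..##..#..#.
gen 1: ...#.###.#######.
gen 2: ####...#.......##
gen 3: ...############..
gen 4: ###...........###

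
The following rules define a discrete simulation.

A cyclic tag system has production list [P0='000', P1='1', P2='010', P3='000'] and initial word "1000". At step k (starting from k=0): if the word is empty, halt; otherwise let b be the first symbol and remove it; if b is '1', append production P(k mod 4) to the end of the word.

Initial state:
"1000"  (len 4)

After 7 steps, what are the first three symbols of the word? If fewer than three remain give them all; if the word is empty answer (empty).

(empty)

[0] "1000"  (len 4)
[1] "000000"  (len 6)
[2] "00000"  (len 5)
[3] "0000"  (len 4)
[4] "000"  (len 3)
[5] "00"  (len 2)
[6] "0"  (len 1)
[7] (halted — word empty)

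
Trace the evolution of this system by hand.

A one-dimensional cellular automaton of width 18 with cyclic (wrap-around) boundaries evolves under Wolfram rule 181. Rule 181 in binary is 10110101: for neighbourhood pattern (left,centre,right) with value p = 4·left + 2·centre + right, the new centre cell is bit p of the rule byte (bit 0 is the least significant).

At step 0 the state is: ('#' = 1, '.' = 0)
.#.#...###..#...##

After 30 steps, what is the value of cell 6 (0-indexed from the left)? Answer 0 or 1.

1

0) .#.#...###..#...##
1) ######..#.#.###...
2) .####.#.####.#.##.
3) ..##.###.##.###..#
4) #...#.#.#..#.#.#.#
5) .##.######.######.
6) ...#.####.#.####.#
7) ##.##.##.###.##.##
8) #.#..#..#.#.#..#.#
9) .###.##.######.##.
10) ..#.#..#.####.#..#
11) #.####.##.##.###.#
12) .#.##.#..#..#.#.#.
13) .##..###.##.######
14) #..#..#.#..#.####.
15) ##.##.####.##.##.#
16) #.#..#.##.#..#..#.
17) ####.##..###.##.##
18) ###.#..#..#.#..#.#
19) ##.###.##.####.##.
20) ..#.#.#..#.##.#..#
21) #.######.##..###.#
22) .#.####.#..#..#.#.
23) .##.##.###.##.####
24) #..#..#.#.#..#.##.
25) ##.##.######.##..#
26) #.#..#.####.#..#..
27) ####.##.##.###.##.
28) .##.#..#..#.#.#..#
29) #..###.##.######.#
30) .#..#.#..#.####.#.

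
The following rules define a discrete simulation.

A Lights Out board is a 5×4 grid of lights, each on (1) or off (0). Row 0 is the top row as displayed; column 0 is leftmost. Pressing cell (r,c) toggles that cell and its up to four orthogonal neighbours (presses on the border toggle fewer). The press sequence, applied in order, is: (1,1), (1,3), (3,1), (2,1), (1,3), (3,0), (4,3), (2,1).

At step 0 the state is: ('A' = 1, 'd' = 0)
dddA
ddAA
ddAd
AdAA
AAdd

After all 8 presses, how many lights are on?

10

step 0: dddA
ddAA
ddAd
AdAA
AAdd
step 1: dAdA
AAdA
dAAd
AdAA
AAdd
step 2: dAdd
AAAd
dAAA
AdAA
AAdd
step 3: dAdd
AAAd
ddAA
dAdA
Addd
step 4: dAdd
AdAd
AAdA
dddA
Addd
step 5: dAdA
AddA
AAdd
dddA
Addd
step 6: dAdA
AddA
dAdd
AAdA
dddd
step 7: dAdA
AddA
dAdd
AAdd
ddAA
step 8: dAdA
AAdA
AdAd
Addd
ddAA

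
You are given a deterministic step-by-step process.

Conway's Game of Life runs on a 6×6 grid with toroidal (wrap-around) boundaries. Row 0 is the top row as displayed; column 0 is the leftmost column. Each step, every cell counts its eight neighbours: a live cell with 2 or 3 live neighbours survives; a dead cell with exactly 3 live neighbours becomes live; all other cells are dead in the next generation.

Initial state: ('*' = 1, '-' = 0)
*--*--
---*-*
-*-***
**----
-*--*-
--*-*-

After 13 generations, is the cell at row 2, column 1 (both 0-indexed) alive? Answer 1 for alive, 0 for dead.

[0] *--*--
---*-*
-*-***
**----
-*--*-
--*-*-
[1] --**-*
---*-*
-*-*-*
-*-*--
****-*
-**-**
[2] -*---*
---*-*
---*--
---*-*
-----*
------
[3] *---*-
*-*---
--**--
------
----*-
*-----
[4] *-----
--*--*
-***--
---*--
------
------
[5] ------
*-**--
-*-**-
---*--
------
------
[6] ------
-****-
-*--*-
--***-
------
------
[7] --**--
-****-
-*---*
--***-
---*--
------
[8] -*--*-
**--*-
**---*
--***-
--***-
--**--
[9] **--**
--*-*-
------
*-----
-*----
-*----
[10] ******
**-**-
------
------
**----
-**--*
[11] ------
------
------
------
***---
------
[12] ------
------
------
-*----
-*----
-*----
[13] ------
------
------
------
***---
------

0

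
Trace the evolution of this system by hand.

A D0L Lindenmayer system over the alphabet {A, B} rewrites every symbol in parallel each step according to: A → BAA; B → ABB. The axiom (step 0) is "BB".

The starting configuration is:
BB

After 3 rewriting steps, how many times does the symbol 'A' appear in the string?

26

t=0: BB
t=1: ABBABB
t=2: BAAABBABBBAAABBABB
t=3: ABBBAABAABAAABBABBBAAABBABBABBBAABAABAAABBABBBAAABBABB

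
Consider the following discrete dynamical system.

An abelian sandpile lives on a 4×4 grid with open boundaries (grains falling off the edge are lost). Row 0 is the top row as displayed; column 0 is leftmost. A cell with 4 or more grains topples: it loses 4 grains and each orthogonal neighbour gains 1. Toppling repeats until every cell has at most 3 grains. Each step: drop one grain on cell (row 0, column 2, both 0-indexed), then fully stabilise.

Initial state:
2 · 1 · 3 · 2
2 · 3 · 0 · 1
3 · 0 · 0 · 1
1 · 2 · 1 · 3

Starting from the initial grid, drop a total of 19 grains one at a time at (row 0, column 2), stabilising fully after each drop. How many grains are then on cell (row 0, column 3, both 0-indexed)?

[0] 2 · 1 · 3 · 2
2 · 3 · 0 · 1
3 · 0 · 0 · 1
1 · 2 · 1 · 3
[1] 2 · 2 · 0 · 3
2 · 3 · 1 · 1
3 · 0 · 0 · 1
1 · 2 · 1 · 3
[2] 2 · 2 · 1 · 3
2 · 3 · 1 · 1
3 · 0 · 0 · 1
1 · 2 · 1 · 3
[3] 2 · 2 · 2 · 3
2 · 3 · 1 · 1
3 · 0 · 0 · 1
1 · 2 · 1 · 3
[4] 2 · 2 · 3 · 3
2 · 3 · 1 · 1
3 · 0 · 0 · 1
1 · 2 · 1 · 3
[5] 2 · 3 · 1 · 0
2 · 3 · 2 · 2
3 · 0 · 0 · 1
1 · 2 · 1 · 3
[6] 2 · 3 · 2 · 0
2 · 3 · 2 · 2
3 · 0 · 0 · 1
1 · 2 · 1 · 3
[7] 2 · 3 · 3 · 0
2 · 3 · 2 · 2
3 · 0 · 0 · 1
1 · 2 · 1 · 3
[8] 3 · 1 · 2 · 1
3 · 1 · 0 · 3
3 · 1 · 1 · 1
1 · 2 · 1 · 3
[9] 3 · 1 · 3 · 1
3 · 1 · 0 · 3
3 · 1 · 1 · 1
1 · 2 · 1 · 3
[10] 3 · 2 · 0 · 2
3 · 1 · 1 · 3
3 · 1 · 1 · 1
1 · 2 · 1 · 3
[11] 3 · 2 · 1 · 2
3 · 1 · 1 · 3
3 · 1 · 1 · 1
1 · 2 · 1 · 3
[12] 3 · 2 · 2 · 2
3 · 1 · 1 · 3
3 · 1 · 1 · 1
1 · 2 · 1 · 3
[13] 3 · 2 · 3 · 2
3 · 1 · 1 · 3
3 · 1 · 1 · 1
1 · 2 · 1 · 3
[14] 3 · 3 · 0 · 3
3 · 1 · 2 · 3
3 · 1 · 1 · 1
1 · 2 · 1 · 3
[15] 3 · 3 · 1 · 3
3 · 1 · 2 · 3
3 · 1 · 1 · 1
1 · 2 · 1 · 3
[16] 3 · 3 · 2 · 3
3 · 1 · 2 · 3
3 · 1 · 1 · 1
1 · 2 · 1 · 3
[17] 3 · 3 · 3 · 3
3 · 1 · 2 · 3
3 · 1 · 1 · 1
1 · 2 · 1 · 3
[18] 1 · 2 · 3 · 1
2 · 0 · 1 · 1
0 · 3 · 2 · 2
2 · 2 · 1 · 3
[19] 1 · 3 · 0 · 2
2 · 0 · 2 · 1
0 · 3 · 2 · 2
2 · 2 · 1 · 3

2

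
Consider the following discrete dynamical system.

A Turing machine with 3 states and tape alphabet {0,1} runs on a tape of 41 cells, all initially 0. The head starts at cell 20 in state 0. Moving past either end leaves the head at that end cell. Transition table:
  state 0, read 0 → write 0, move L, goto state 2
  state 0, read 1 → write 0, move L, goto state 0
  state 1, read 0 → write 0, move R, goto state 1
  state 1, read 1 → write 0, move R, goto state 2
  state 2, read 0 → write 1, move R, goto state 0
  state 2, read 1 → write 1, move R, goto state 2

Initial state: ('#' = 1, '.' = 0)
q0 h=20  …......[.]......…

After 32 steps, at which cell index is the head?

30

gen 0: q0 h=20  …......[.]......…
gen 1: q2 h=19  …......[.]......…
gen 2: q0 h=20  ….....#[.]......…
gen 3: q2 h=19  …......[#]......…
gen 4: q2 h=20  ….....#[.]......…
gen 5: q0 h=21  …....##[.]......…
gen 6: q2 h=20  ….....#[#]......…
gen 7: q2 h=21  …....##[.]......…
gen 8: q0 h=22  …...###[.]......…
gen 9: q2 h=21  …....##[#]......…
gen 10: q2 h=22  …...###[.]......…
gen 11: q0 h=23  …..####[.]......…
gen 12: q2 h=22  …...###[#]......…
gen 13: q2 h=23  …..####[.]......…
gen 14: q0 h=24  ….#####[.]......…
gen 15: q2 h=23  …..####[#]......…
gen 16: q2 h=24  ….#####[.]......…
gen 17: q0 h=25  …######[.]......…
gen 18: q2 h=24  ….#####[#]......…
gen 19: q2 h=25  …######[.]......…
gen 20: q0 h=26  …######[.]......…
gen 21: q2 h=25  …######[#]......…
gen 22: q2 h=26  …######[.]......…
gen 23: q0 h=27  …######[.]......…
gen 24: q2 h=26  …######[#]......…
gen 25: q2 h=27  …######[.]......…
gen 26: q0 h=28  …######[.]......…
gen 27: q2 h=27  …######[#]......…
gen 28: q2 h=28  …######[.]......…
gen 29: q0 h=29  …######[.]......…
gen 30: q2 h=28  …######[#]......…
gen 31: q2 h=29  …######[.]......…
gen 32: q0 h=30  …######[.]......…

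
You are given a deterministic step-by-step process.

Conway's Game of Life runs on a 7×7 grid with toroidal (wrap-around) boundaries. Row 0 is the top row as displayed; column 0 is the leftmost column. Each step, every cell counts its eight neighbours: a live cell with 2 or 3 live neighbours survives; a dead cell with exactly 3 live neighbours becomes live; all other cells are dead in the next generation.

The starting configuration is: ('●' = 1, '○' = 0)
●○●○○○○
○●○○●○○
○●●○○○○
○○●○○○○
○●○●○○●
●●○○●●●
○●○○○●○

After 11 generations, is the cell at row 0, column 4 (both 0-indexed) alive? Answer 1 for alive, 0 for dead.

t=0: ●○●○○○○
○●○○●○○
○●●○○○○
○○●○○○○
○●○●○○●
●●○○●●●
○●○○○●○
t=1: ●○●○○○○
●○○●○○○
○●●●○○○
●○○●○○○
○●○●●○●
○●○○●○○
○○●○●●○
t=2: ○○●○●○●
●○○●○○○
●●○●●○○
●○○○○○○
○●○●●●○
●●○○○○○
○○●○●●○
t=3: ○●●○●○●
●○○○○●●
●●●●●○●
●○○○○●●
○●●○●○●
●●○○○○●
●○●○●●●
t=4: ○○●○●○○
○○○○○○○
○○●●●○○
○○○○○○○
○○●○○○○
○○○○●○○
○○●○●○○
t=5: ○○○○○○○
○○●○●○○
○○○●○○○
○○●○○○○
○○○○○○○
○○○○○○○
○○○○●●○
t=6: ○○○●●●○
○○○●○○○
○○●●○○○
○○○○○○○
○○○○○○○
○○○○○○○
○○○○○○○
t=7: ○○○●●○○
○○○○○○○
○○●●○○○
○○○○○○○
○○○○○○○
○○○○○○○
○○○○●○○
t=8: ○○○●●○○
○○●○●○○
○○○○○○○
○○○○○○○
○○○○○○○
○○○○○○○
○○○●●○○
t=9: ○○●○○●○
○○○○●○○
○○○○○○○
○○○○○○○
○○○○○○○
○○○○○○○
○○○●●○○
t=10: ○○○○○●○
○○○○○○○
○○○○○○○
○○○○○○○
○○○○○○○
○○○○○○○
○○○●●○○
t=11: ○○○○●○○
○○○○○○○
○○○○○○○
○○○○○○○
○○○○○○○
○○○○○○○
○○○○●○○

1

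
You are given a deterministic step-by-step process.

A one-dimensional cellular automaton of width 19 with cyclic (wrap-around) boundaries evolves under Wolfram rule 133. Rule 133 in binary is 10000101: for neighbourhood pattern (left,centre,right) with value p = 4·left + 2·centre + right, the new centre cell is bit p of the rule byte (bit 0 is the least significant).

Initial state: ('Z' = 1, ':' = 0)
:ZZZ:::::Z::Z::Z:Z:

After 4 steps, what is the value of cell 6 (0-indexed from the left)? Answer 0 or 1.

step 0: :ZZZ:::::Z::Z::Z:Z:
step 1: ::Z::ZZZ:Z::Z::Z:Z:
step 2: Z:Z:::Z::Z::Z::Z:Z:
step 3: Z:Z:Z:Z::Z::Z::Z:Z:
step 4: Z:Z:Z:Z::Z::Z::Z:Z:

1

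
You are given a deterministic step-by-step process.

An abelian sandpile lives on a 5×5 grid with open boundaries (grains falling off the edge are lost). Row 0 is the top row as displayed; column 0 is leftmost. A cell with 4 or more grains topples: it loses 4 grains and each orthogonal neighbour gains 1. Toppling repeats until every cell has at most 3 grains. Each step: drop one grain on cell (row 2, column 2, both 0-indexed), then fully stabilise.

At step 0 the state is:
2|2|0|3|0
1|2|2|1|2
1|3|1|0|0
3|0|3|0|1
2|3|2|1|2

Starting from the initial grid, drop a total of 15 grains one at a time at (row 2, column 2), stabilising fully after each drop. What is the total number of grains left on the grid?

k=0  2|2|0|3|0
1|2|2|1|2
1|3|1|0|0
3|0|3|0|1
2|3|2|1|2
k=1  2|2|0|3|0
1|2|2|1|2
1|3|2|0|0
3|0|3|0|1
2|3|2|1|2
k=2  2|2|0|3|0
1|2|2|1|2
1|3|3|0|0
3|0|3|0|1
2|3|2|1|2
k=3  2|2|0|3|0
1|3|3|1|2
2|0|2|1|0
3|2|0|1|1
2|3|3|1|2
k=4  2|2|0|3|0
1|3|3|1|2
2|0|3|1|0
3|2|0|1|1
2|3|3|1|2
k=5  2|3|1|3|0
2|0|1|2|2
2|2|1|2|0
3|2|1|1|1
2|3|3|1|2
k=6  2|3|1|3|0
2|0|1|2|2
2|2|2|2|0
3|2|1|1|1
2|3|3|1|2
k=7  2|3|1|3|0
2|0|1|2|2
2|2|3|2|0
3|2|1|1|1
2|3|3|1|2
k=8  2|3|1|3|0
2|0|2|2|2
2|3|0|3|0
3|2|2|1|1
2|3|3|1|2
k=9  2|3|1|3|0
2|0|2|2|2
2|3|1|3|0
3|2|2|1|1
2|3|3|1|2
k=10  2|3|1|3|0
2|0|2|2|2
2|3|2|3|0
3|2|2|1|1
2|3|3|1|2
k=11  2|3|1|3|0
2|0|2|2|2
2|3|3|3|0
3|2|2|1|1
2|3|3|1|2
k=12  2|3|1|3|0
2|1|3|3|2
3|0|2|0|1
3|3|3|2|1
2|3|3|1|2
k=13  2|3|1|3|0
2|1|3|3|2
3|0|3|0|1
3|3|3|2|1
2|3|3|1|2
k=14  2|3|3|0|1
3|2|1|1|3
0|3|2|2|1
2|2|2|3|1
0|2|1|2|2
k=15  2|3|3|0|1
3|2|1|1|3
0|3|3|2|1
2|2|2|3|1
0|2|1|2|2

45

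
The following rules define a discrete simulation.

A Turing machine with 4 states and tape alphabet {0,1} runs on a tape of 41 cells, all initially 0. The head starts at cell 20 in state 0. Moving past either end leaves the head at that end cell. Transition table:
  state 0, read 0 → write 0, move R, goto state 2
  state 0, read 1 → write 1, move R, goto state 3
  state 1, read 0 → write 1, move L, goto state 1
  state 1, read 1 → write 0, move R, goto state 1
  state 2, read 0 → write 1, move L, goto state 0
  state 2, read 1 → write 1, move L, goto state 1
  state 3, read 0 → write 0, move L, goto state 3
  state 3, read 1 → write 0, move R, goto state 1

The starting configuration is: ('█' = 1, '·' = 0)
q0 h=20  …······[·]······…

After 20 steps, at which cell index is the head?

step 0: q0 h=20  …······[·]······…
step 1: q2 h=21  …······[·]······…
step 2: q0 h=20  …······[·]█·····…
step 3: q2 h=21  …······[█]······…
step 4: q1 h=20  …······[·]█·····…
step 5: q1 h=19  …······[·]██····…
step 6: q1 h=18  …······[·]███···…
step 7: q1 h=17  …······[·]████··…
step 8: q1 h=16  …······[·]█████·…
step 9: q1 h=15  …······[·]██████…
step 10: q1 h=14  …······[·]██████…
step 11: q1 h=13  …······[·]██████…
step 12: q1 h=12  …······[·]██████…
step 13: q1 h=11  …······[·]██████…
step 14: q1 h=10  …······[·]██████…
step 15: q1 h= 9  …······[·]██████…
step 16: q1 h= 8  …······[·]██████…
step 17: q1 h= 7  …······[·]██████…
step 18: q1 h= 6  |······[·]██████…
step 19: q1 h= 5  |·····[·]██████…
step 20: q1 h= 4  |····[·]██████…

4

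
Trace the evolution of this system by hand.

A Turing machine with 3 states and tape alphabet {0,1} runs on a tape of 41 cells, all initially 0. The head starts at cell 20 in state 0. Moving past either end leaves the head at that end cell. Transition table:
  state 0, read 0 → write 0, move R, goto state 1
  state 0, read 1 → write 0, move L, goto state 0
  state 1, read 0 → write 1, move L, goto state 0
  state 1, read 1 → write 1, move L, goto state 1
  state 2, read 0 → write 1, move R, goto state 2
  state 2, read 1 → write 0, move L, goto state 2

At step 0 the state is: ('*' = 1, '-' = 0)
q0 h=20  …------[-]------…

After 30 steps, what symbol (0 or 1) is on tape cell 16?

gen 0: q0 h=20  …------[-]------…
gen 1: q1 h=21  …------[-]------…
gen 2: q0 h=20  …------[-]*-----…
gen 3: q1 h=21  …------[*]------…
gen 4: q1 h=20  …------[-]*-----…
gen 5: q0 h=19  …------[-]**----…
gen 6: q1 h=20  …------[*]*-----…
gen 7: q1 h=19  …------[-]**----…
gen 8: q0 h=18  …------[-]***---…
gen 9: q1 h=19  …------[*]**----…
gen 10: q1 h=18  …------[-]***---…
gen 11: q0 h=17  …------[-]****--…
gen 12: q1 h=18  …------[*]***---…
gen 13: q1 h=17  …------[-]****--…
gen 14: q0 h=16  …------[-]*****-…
gen 15: q1 h=17  …------[*]****--…
gen 16: q1 h=16  …------[-]*****-…
gen 17: q0 h=15  …------[-]******…
gen 18: q1 h=16  …------[*]*****-…
gen 19: q1 h=15  …------[-]******…
gen 20: q0 h=14  …------[-]******…
gen 21: q1 h=15  …------[*]******…
gen 22: q1 h=14  …------[-]******…
gen 23: q0 h=13  …------[-]******…
gen 24: q1 h=14  …------[*]******…
gen 25: q1 h=13  …------[-]******…
gen 26: q0 h=12  …------[-]******…
gen 27: q1 h=13  …------[*]******…
gen 28: q1 h=12  …------[-]******…
gen 29: q0 h=11  …------[-]******…
gen 30: q1 h=12  …------[*]******…

1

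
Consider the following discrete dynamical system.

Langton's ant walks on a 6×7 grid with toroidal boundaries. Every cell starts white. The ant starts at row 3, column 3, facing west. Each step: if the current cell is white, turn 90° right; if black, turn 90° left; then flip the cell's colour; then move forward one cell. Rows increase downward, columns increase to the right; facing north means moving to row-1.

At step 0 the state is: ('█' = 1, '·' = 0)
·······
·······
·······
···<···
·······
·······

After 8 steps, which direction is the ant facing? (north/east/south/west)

east

k=0  ·······
·······
·······
···<···
·······
·······
k=1  ·······
·······
···^···
···█···
·······
·······
k=2  ·······
·······
···█>··
···█···
·······
·······
k=3  ·······
·······
···██··
···█v··
·······
·······
k=4  ·······
·······
···██··
···<█··
·······
·······
k=5  ·······
·······
···██··
····█··
···v···
·······
k=6  ·······
·······
···██··
····█··
··<█···
·······
k=7  ·······
·······
···██··
··^·█··
··██···
·······
k=8  ·······
·······
···██··
··█>█··
··██···
·······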